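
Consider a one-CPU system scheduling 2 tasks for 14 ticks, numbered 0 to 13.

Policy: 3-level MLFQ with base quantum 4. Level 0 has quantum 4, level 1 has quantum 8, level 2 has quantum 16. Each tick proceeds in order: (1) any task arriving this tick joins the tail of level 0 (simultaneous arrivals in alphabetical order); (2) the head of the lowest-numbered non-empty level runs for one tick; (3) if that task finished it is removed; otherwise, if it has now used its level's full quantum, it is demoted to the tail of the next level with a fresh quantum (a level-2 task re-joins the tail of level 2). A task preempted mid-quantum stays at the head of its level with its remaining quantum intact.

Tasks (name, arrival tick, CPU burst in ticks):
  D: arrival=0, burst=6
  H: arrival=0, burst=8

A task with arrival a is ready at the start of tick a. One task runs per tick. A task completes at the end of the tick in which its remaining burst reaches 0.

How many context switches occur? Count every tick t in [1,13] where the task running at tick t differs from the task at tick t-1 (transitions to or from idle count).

context switches = 3

t=0: L0/L1/L2 = DH/-/- → run D
t=1: L0/L1/L2 = DH/-/- → run D
t=2: L0/L1/L2 = DH/-/- → run D
t=3: L0/L1/L2 = DH/-/- → run D
t=4: L0/L1/L2 = H/D/- → run H
t=5: L0/L1/L2 = H/D/- → run H
t=6: L0/L1/L2 = H/D/- → run H
t=7: L0/L1/L2 = H/D/- → run H
t=8: L0/L1/L2 = -/DH/- → run D
t=9: L0/L1/L2 = -/DH/- → run D
t=10: L0/L1/L2 = -/H/- → run H
t=11: L0/L1/L2 = -/H/- → run H
t=12: L0/L1/L2 = -/H/- → run H
t=13: L0/L1/L2 = -/H/- → run H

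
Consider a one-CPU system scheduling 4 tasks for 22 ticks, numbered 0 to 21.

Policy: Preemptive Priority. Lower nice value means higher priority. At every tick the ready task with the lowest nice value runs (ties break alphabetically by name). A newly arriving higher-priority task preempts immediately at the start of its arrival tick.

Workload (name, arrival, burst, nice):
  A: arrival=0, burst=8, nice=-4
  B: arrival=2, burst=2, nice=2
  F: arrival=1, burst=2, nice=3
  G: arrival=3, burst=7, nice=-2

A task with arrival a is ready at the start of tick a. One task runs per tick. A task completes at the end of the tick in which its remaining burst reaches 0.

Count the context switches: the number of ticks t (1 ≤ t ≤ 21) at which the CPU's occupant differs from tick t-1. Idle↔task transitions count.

context switches = 4

t=0: ready={A} → run A
t=1: ready={A,F} → run A
t=2: ready={A,B,F} → run A
t=3: ready={A,B,F,G} → run A
t=4: ready={A,B,F,G} → run A
t=5: ready={A,B,F,G} → run A
t=6: ready={A,B,F,G} → run A
t=7: ready={A,B,F,G} → run A
t=8: ready={B,F,G} → run G
t=9: ready={B,F,G} → run G
t=10: ready={B,F,G} → run G
t=11: ready={B,F,G} → run G
t=12: ready={B,F,G} → run G
t=13: ready={B,F,G} → run G
t=14: ready={B,F,G} → run G
t=15: ready={B,F} → run B
t=16: ready={B,F} → run B
t=17: ready={F} → run F
t=18: ready={F} → run F
t=19: (idle)
t=20: (idle)
t=21: (idle)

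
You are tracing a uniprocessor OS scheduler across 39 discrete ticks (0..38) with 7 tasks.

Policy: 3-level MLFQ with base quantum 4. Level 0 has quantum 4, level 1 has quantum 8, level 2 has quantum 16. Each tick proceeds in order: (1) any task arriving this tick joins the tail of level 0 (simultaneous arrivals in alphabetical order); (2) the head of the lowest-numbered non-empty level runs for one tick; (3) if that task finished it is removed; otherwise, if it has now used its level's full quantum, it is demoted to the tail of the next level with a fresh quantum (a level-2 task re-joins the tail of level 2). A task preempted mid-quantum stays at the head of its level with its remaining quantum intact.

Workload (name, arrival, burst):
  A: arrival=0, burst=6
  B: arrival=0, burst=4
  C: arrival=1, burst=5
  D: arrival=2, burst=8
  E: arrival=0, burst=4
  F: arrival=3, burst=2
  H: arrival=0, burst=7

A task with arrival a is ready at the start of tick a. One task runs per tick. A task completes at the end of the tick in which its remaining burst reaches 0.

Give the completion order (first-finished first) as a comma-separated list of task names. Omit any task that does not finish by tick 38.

completion order = B, E, F, A, H, C, D

t=0: L0/L1/L2 = ABEH/-/- → run A
t=1: L0/L1/L2 = ABEHC/-/- → run A
t=2: L0/L1/L2 = ABEHCD/-/- → run A
t=3: L0/L1/L2 = ABEHCDF/-/- → run A
t=4: L0/L1/L2 = BEHCDF/A/- → run B
t=5: L0/L1/L2 = BEHCDF/A/- → run B
t=6: L0/L1/L2 = BEHCDF/A/- → run B
t=7: L0/L1/L2 = BEHCDF/A/- → run B
t=8: L0/L1/L2 = EHCDF/A/- → run E
t=9: L0/L1/L2 = EHCDF/A/- → run E
t=10: L0/L1/L2 = EHCDF/A/- → run E
t=11: L0/L1/L2 = EHCDF/A/- → run E
t=12: L0/L1/L2 = HCDF/A/- → run H
t=13: L0/L1/L2 = HCDF/A/- → run H
t=14: L0/L1/L2 = HCDF/A/- → run H
t=15: L0/L1/L2 = HCDF/A/- → run H
t=16: L0/L1/L2 = CDF/AH/- → run C
t=17: L0/L1/L2 = CDF/AH/- → run C
t=18: L0/L1/L2 = CDF/AH/- → run C
t=19: L0/L1/L2 = CDF/AH/- → run C
t=20: L0/L1/L2 = DF/AHC/- → run D
t=21: L0/L1/L2 = DF/AHC/- → run D
t=22: L0/L1/L2 = DF/AHC/- → run D
t=23: L0/L1/L2 = DF/AHC/- → run D
t=24: L0/L1/L2 = F/AHCD/- → run F
t=25: L0/L1/L2 = F/AHCD/- → run F
t=26: L0/L1/L2 = -/AHCD/- → run A
t=27: L0/L1/L2 = -/AHCD/- → run A
t=28: L0/L1/L2 = -/HCD/- → run H
t=29: L0/L1/L2 = -/HCD/- → run H
t=30: L0/L1/L2 = -/HCD/- → run H
t=31: L0/L1/L2 = -/CD/- → run C
t=32: L0/L1/L2 = -/D/- → run D
t=33: L0/L1/L2 = -/D/- → run D
t=34: L0/L1/L2 = -/D/- → run D
t=35: L0/L1/L2 = -/D/- → run D
t=36: (idle)
t=37: (idle)
t=38: (idle)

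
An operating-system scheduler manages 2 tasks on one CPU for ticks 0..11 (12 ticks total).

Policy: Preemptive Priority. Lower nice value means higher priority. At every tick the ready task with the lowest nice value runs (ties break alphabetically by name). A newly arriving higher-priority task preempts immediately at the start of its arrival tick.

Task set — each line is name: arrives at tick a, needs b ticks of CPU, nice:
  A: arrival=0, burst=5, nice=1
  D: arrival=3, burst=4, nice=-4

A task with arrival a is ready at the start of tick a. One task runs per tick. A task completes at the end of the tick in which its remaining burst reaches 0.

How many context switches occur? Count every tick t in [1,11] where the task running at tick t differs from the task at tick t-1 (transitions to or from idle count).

context switches = 3

t=0: ready={A} → run A
t=1: ready={A} → run A
t=2: ready={A} → run A
t=3: ready={A,D} → run D
t=4: ready={A,D} → run D
t=5: ready={A,D} → run D
t=6: ready={A,D} → run D
t=7: ready={A} → run A
t=8: ready={A} → run A
t=9: (idle)
t=10: (idle)
t=11: (idle)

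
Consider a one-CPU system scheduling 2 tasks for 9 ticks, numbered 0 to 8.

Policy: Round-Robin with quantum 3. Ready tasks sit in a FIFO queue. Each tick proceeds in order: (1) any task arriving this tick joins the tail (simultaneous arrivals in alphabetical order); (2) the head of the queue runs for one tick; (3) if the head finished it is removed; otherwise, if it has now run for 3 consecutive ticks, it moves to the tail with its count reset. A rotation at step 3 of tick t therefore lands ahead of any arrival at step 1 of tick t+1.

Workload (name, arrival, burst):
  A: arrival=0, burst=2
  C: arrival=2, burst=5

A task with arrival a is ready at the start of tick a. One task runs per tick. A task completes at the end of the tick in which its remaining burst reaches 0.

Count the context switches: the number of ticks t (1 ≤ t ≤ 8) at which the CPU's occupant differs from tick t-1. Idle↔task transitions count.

t=0: queue=[A] q_used=0 → run A
t=1: queue=[A] q_used=1 → run A
t=2: queue=[C] q_used=0 → run C
t=3: queue=[C] q_used=1 → run C
t=4: queue=[C] q_used=2 → run C
t=5: queue=[C] q_used=0 → run C
t=6: queue=[C] q_used=1 → run C
t=7: (idle)
t=8: (idle)

context switches = 2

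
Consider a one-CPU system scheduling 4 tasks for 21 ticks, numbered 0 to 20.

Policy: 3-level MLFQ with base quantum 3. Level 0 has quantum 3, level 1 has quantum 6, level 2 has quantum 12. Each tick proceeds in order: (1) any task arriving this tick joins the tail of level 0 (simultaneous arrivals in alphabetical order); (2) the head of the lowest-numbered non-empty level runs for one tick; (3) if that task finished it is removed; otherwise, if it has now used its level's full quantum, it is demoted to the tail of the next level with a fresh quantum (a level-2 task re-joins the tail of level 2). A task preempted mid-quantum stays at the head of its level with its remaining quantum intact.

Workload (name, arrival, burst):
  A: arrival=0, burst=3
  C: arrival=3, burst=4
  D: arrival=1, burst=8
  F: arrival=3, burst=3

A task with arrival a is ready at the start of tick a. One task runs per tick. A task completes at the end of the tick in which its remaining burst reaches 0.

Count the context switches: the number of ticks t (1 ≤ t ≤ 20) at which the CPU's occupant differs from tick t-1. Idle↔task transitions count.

t=0: L0/L1/L2 = A/-/- → run A
t=1: L0/L1/L2 = AD/-/- → run A
t=2: L0/L1/L2 = AD/-/- → run A
t=3: L0/L1/L2 = DCF/-/- → run D
t=4: L0/L1/L2 = DCF/-/- → run D
t=5: L0/L1/L2 = DCF/-/- → run D
t=6: L0/L1/L2 = CF/D/- → run C
t=7: L0/L1/L2 = CF/D/- → run C
t=8: L0/L1/L2 = CF/D/- → run C
t=9: L0/L1/L2 = F/DC/- → run F
t=10: L0/L1/L2 = F/DC/- → run F
t=11: L0/L1/L2 = F/DC/- → run F
t=12: L0/L1/L2 = -/DC/- → run D
t=13: L0/L1/L2 = -/DC/- → run D
t=14: L0/L1/L2 = -/DC/- → run D
t=15: L0/L1/L2 = -/DC/- → run D
t=16: L0/L1/L2 = -/DC/- → run D
t=17: L0/L1/L2 = -/C/- → run C
t=18: (idle)
t=19: (idle)
t=20: (idle)

context switches = 6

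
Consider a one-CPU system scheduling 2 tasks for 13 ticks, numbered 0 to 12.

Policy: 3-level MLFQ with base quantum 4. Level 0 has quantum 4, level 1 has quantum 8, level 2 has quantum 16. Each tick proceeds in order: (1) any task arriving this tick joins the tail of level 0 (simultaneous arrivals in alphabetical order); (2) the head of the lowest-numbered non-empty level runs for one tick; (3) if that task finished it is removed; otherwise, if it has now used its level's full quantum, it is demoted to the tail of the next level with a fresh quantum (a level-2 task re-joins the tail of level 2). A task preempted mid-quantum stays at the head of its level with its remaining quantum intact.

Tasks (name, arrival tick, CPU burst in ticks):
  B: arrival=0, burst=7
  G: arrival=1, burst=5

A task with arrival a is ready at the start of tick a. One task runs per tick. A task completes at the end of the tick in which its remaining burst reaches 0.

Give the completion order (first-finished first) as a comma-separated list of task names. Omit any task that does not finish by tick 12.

completion order = B, G

t=0: L0/L1/L2 = B/-/- → run B
t=1: L0/L1/L2 = BG/-/- → run B
t=2: L0/L1/L2 = BG/-/- → run B
t=3: L0/L1/L2 = BG/-/- → run B
t=4: L0/L1/L2 = G/B/- → run G
t=5: L0/L1/L2 = G/B/- → run G
t=6: L0/L1/L2 = G/B/- → run G
t=7: L0/L1/L2 = G/B/- → run G
t=8: L0/L1/L2 = -/BG/- → run B
t=9: L0/L1/L2 = -/BG/- → run B
t=10: L0/L1/L2 = -/BG/- → run B
t=11: L0/L1/L2 = -/G/- → run G
t=12: (idle)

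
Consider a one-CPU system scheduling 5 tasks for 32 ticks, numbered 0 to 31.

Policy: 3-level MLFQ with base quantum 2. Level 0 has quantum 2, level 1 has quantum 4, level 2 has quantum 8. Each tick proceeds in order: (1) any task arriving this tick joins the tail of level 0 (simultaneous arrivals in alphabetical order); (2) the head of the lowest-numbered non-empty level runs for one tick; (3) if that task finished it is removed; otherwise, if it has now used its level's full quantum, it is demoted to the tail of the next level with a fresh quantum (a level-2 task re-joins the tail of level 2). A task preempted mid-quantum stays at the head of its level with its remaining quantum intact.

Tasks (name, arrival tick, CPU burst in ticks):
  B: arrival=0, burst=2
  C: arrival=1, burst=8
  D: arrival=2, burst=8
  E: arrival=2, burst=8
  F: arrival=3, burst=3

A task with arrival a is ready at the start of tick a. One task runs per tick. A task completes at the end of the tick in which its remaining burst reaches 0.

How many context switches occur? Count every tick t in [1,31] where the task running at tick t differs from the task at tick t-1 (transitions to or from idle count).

context switches = 12

t=0: L0/L1/L2 = B/-/- → run B
t=1: L0/L1/L2 = BC/-/- → run B
t=2: L0/L1/L2 = CDE/-/- → run C
t=3: L0/L1/L2 = CDEF/-/- → run C
t=4: L0/L1/L2 = DEF/C/- → run D
t=5: L0/L1/L2 = DEF/C/- → run D
t=6: L0/L1/L2 = EF/CD/- → run E
t=7: L0/L1/L2 = EF/CD/- → run E
t=8: L0/L1/L2 = F/CDE/- → run F
t=9: L0/L1/L2 = F/CDE/- → run F
t=10: L0/L1/L2 = -/CDEF/- → run C
t=11: L0/L1/L2 = -/CDEF/- → run C
t=12: L0/L1/L2 = -/CDEF/- → run C
t=13: L0/L1/L2 = -/CDEF/- → run C
t=14: L0/L1/L2 = -/DEF/C → run D
t=15: L0/L1/L2 = -/DEF/C → run D
t=16: L0/L1/L2 = -/DEF/C → run D
t=17: L0/L1/L2 = -/DEF/C → run D
t=18: L0/L1/L2 = -/EF/CD → run E
t=19: L0/L1/L2 = -/EF/CD → run E
t=20: L0/L1/L2 = -/EF/CD → run E
t=21: L0/L1/L2 = -/EF/CD → run E
t=22: L0/L1/L2 = -/F/CDE → run F
t=23: L0/L1/L2 = -/-/CDE → run C
t=24: L0/L1/L2 = -/-/CDE → run C
t=25: L0/L1/L2 = -/-/DE → run D
t=26: L0/L1/L2 = -/-/DE → run D
t=27: L0/L1/L2 = -/-/E → run E
t=28: L0/L1/L2 = -/-/E → run E
t=29: (idle)
t=30: (idle)
t=31: (idle)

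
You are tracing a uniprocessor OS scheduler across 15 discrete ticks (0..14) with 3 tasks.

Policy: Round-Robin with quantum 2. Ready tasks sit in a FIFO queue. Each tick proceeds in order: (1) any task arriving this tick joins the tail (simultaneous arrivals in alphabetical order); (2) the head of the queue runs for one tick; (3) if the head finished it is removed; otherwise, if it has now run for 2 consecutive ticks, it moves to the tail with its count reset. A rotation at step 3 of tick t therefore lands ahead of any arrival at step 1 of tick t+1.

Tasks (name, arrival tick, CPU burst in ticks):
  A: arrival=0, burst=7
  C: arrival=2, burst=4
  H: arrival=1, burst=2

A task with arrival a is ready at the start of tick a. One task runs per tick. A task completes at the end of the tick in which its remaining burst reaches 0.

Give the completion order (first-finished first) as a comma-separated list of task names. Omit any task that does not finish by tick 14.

t=0: queue=[A] q_used=0 → run A
t=1: queue=[A,H] q_used=1 → run A
t=2: queue=[H,A,C] q_used=0 → run H
t=3: queue=[H,A,C] q_used=1 → run H
t=4: queue=[A,C] q_used=0 → run A
t=5: queue=[A,C] q_used=1 → run A
t=6: queue=[C,A] q_used=0 → run C
t=7: queue=[C,A] q_used=1 → run C
t=8: queue=[A,C] q_used=0 → run A
t=9: queue=[A,C] q_used=1 → run A
t=10: queue=[C,A] q_used=0 → run C
t=11: queue=[C,A] q_used=1 → run C
t=12: queue=[A] q_used=0 → run A
t=13: (idle)
t=14: (idle)

completion order = H, C, A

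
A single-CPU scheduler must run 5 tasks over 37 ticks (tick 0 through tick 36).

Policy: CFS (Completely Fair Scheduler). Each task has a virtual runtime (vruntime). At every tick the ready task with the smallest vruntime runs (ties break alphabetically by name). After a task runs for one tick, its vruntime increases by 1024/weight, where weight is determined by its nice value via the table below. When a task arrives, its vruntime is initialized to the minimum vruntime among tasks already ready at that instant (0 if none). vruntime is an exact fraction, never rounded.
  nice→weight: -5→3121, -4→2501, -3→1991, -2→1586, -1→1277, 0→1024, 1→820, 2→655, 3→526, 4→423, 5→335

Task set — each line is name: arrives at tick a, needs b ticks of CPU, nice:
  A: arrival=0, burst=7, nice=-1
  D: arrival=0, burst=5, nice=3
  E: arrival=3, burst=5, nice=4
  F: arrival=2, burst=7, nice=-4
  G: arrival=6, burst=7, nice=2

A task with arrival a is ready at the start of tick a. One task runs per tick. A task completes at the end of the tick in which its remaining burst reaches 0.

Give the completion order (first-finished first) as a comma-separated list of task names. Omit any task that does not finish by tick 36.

completion order = F, A, D, E, G

t=0: vr[A=0 D=0] → run A
t=1: vr[A=1024/1277 D=0] → run D
t=2: vr[A=1024/1277 D=512/263 F=1024/1277] → run A
t=3: vr[A=2048/1277 D=512/263 E=1024/1277 F=1024/1277] → run E
t=4: vr[A=2048/1277 D=512/263 E=1740800/540171 F=1024/1277] → run F
t=5: vr[A=2048/1277 D=512/263 E=1740800/540171 F=3868672/3193777] → run F
t=6: vr[A=2048/1277 D=512/263 E=1740800/540171 F=5176320/3193777 G=2048/1277] → run A
t=7: vr[A=3072/1277 D=512/263 E=1740800/540171 F=5176320/3193777 G=2048/1277] → run G
t=8: vr[A=3072/1277 D=512/263 E=1740800/540171 F=5176320/3193777 G=2649088/836435] → run F
t=9: vr[A=3072/1277 D=512/263 E=1740800/540171 F=6483968/3193777 G=2649088/836435] → run D
t=10: vr[A=3072/1277 D=1024/263 E=1740800/540171 F=6483968/3193777 G=2649088/836435] → run F
t=11: vr[A=3072/1277 D=1024/263 E=1740800/540171 F=7791616/3193777 G=2649088/836435] → run A
t=12: vr[A=4096/1277 D=1024/263 E=1740800/540171 F=7791616/3193777 G=2649088/836435] → run F
t=13: vr[A=4096/1277 D=1024/263 E=1740800/540171 F=9099264/3193777 G=2649088/836435] → run F
t=14: vr[A=4096/1277 D=1024/263 E=1740800/540171 F=10406912/3193777 G=2649088/836435] → run G
t=15: vr[A=4096/1277 D=1024/263 E=1740800/540171 F=10406912/3193777 G=3956736/836435] → run A
t=16: vr[A=5120/1277 D=1024/263 E=1740800/540171 F=10406912/3193777 G=3956736/836435] → run E
t=17: vr[A=5120/1277 D=1024/263 E=3048448/540171 F=10406912/3193777 G=3956736/836435] → run F
t=18: vr[A=5120/1277 D=1024/263 E=3048448/540171 G=3956736/836435] → run D
t=19: vr[A=5120/1277 D=1536/263 E=3048448/540171 G=3956736/836435] → run A
t=20: vr[A=6144/1277 D=1536/263 E=3048448/540171 G=3956736/836435] → run G
t=21: vr[A=6144/1277 D=1536/263 E=3048448/540171 G=5264384/836435] → run A
t=22: vr[D=1536/263 E=3048448/540171 G=5264384/836435] → run E
t=23: vr[D=1536/263 E=1452032/180057 G=5264384/836435] → run D
t=24: vr[D=2048/263 E=1452032/180057 G=5264384/836435] → run G
t=25: vr[D=2048/263 E=1452032/180057 G=6572032/836435] → run D
t=26: vr[E=1452032/180057 G=6572032/836435] → run G
t=27: vr[E=1452032/180057 G=1575936/167287] → run E
t=28: vr[E=5663744/540171 G=1575936/167287] → run G
t=29: vr[E=5663744/540171 G=9187328/836435] → run E
t=30: vr[G=9187328/836435] → run G
t=31: (idle)
t=32: (idle)
t=33: (idle)
t=34: (idle)
t=35: (idle)
t=36: (idle)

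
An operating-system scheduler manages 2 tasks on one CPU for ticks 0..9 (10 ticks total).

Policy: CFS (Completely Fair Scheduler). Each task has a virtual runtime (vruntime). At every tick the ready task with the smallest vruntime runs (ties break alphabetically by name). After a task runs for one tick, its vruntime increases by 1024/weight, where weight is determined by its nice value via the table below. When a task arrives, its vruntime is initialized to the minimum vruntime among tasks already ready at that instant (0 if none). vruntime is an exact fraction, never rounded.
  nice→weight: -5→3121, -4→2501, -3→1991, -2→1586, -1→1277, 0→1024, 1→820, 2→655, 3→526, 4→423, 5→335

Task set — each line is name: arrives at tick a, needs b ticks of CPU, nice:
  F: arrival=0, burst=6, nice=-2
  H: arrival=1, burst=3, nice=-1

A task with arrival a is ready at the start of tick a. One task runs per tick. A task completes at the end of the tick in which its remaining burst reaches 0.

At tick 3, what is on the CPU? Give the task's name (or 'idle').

t=0: vr[F=0] → run F
t=1: vr[F=512/793 H=512/793] → run F
t=2: vr[F=1024/793 H=512/793] → run H
t=3: vr[F=1024/793 H=1465856/1012661] → run F
t=4: vr[F=1536/793 H=1465856/1012661] → run H
t=5: vr[F=1536/793 H=2277888/1012661] → run F
t=6: vr[F=2048/793 H=2277888/1012661] → run H
t=7: vr[F=2048/793] → run F
t=8: vr[F=2560/793] → run F
t=9: (idle)

running at tick 3 = F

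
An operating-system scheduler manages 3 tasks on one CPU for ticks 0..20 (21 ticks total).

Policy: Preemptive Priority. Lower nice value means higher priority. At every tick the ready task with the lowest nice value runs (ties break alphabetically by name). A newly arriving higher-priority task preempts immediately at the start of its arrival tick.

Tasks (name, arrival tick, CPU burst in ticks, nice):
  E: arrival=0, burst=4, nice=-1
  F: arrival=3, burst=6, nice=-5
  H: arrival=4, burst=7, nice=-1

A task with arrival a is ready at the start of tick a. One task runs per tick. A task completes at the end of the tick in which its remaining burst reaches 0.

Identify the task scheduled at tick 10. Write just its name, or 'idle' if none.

t=0: ready={E} → run E
t=1: ready={E} → run E
t=2: ready={E} → run E
t=3: ready={E,F} → run F
t=4: ready={E,F,H} → run F
t=5: ready={E,F,H} → run F
t=6: ready={E,F,H} → run F
t=7: ready={E,F,H} → run F
t=8: ready={E,F,H} → run F
t=9: ready={E,H} → run E
t=10: ready={H} → run H
t=11: ready={H} → run H
t=12: ready={H} → run H
t=13: ready={H} → run H
t=14: ready={H} → run H
t=15: ready={H} → run H
t=16: ready={H} → run H
t=17: (idle)
t=18: (idle)
t=19: (idle)
t=20: (idle)

running at tick 10 = H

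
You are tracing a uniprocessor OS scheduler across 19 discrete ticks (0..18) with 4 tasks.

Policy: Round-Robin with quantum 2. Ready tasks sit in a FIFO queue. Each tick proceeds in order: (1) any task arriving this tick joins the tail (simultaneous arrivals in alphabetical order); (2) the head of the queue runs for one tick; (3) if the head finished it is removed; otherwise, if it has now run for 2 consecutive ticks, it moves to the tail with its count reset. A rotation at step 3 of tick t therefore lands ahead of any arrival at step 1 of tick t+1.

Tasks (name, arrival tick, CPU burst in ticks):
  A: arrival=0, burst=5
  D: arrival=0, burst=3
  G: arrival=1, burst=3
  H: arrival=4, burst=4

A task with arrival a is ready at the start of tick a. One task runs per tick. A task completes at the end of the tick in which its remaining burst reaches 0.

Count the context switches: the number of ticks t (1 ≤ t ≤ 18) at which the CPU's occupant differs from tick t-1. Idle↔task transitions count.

context switches = 9

t=0: queue=[A,D] q_used=0 → run A
t=1: queue=[A,D,G] q_used=1 → run A
t=2: queue=[D,G,A] q_used=0 → run D
t=3: queue=[D,G,A] q_used=1 → run D
t=4: queue=[G,A,D,H] q_used=0 → run G
t=5: queue=[G,A,D,H] q_used=1 → run G
t=6: queue=[A,D,H,G] q_used=0 → run A
t=7: queue=[A,D,H,G] q_used=1 → run A
t=8: queue=[D,H,G,A] q_used=0 → run D
t=9: queue=[H,G,A] q_used=0 → run H
t=10: queue=[H,G,A] q_used=1 → run H
t=11: queue=[G,A,H] q_used=0 → run G
t=12: queue=[A,H] q_used=0 → run A
t=13: queue=[H] q_used=0 → run H
t=14: queue=[H] q_used=1 → run H
t=15: (idle)
t=16: (idle)
t=17: (idle)
t=18: (idle)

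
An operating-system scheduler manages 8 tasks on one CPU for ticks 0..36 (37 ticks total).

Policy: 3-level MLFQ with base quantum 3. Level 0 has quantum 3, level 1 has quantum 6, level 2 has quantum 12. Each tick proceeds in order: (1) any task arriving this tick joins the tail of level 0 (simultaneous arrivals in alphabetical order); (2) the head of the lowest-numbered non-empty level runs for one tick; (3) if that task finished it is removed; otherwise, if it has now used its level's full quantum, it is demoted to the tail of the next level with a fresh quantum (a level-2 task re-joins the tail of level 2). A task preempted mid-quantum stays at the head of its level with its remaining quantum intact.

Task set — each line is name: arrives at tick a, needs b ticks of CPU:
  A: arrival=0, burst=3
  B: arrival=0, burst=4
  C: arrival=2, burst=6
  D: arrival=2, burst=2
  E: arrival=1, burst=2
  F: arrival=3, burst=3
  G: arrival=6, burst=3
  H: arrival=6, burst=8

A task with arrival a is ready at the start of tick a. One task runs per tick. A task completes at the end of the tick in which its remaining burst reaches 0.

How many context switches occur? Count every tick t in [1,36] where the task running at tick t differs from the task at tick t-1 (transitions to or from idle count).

t=0: L0/L1/L2 = AB/-/- → run A
t=1: L0/L1/L2 = ABE/-/- → run A
t=2: L0/L1/L2 = ABECD/-/- → run A
t=3: L0/L1/L2 = BECDF/-/- → run B
t=4: L0/L1/L2 = BECDF/-/- → run B
t=5: L0/L1/L2 = BECDF/-/- → run B
t=6: L0/L1/L2 = ECDFGH/B/- → run E
t=7: L0/L1/L2 = ECDFGH/B/- → run E
t=8: L0/L1/L2 = CDFGH/B/- → run C
t=9: L0/L1/L2 = CDFGH/B/- → run C
t=10: L0/L1/L2 = CDFGH/B/- → run C
t=11: L0/L1/L2 = DFGH/BC/- → run D
t=12: L0/L1/L2 = DFGH/BC/- → run D
t=13: L0/L1/L2 = FGH/BC/- → run F
t=14: L0/L1/L2 = FGH/BC/- → run F
t=15: L0/L1/L2 = FGH/BC/- → run F
t=16: L0/L1/L2 = GH/BC/- → run G
t=17: L0/L1/L2 = GH/BC/- → run G
t=18: L0/L1/L2 = GH/BC/- → run G
t=19: L0/L1/L2 = H/BC/- → run H
t=20: L0/L1/L2 = H/BC/- → run H
t=21: L0/L1/L2 = H/BC/- → run H
t=22: L0/L1/L2 = -/BCH/- → run B
t=23: L0/L1/L2 = -/CH/- → run C
t=24: L0/L1/L2 = -/CH/- → run C
t=25: L0/L1/L2 = -/CH/- → run C
t=26: L0/L1/L2 = -/H/- → run H
t=27: L0/L1/L2 = -/H/- → run H
t=28: L0/L1/L2 = -/H/- → run H
t=29: L0/L1/L2 = -/H/- → run H
t=30: L0/L1/L2 = -/H/- → run H
t=31: (idle)
t=32: (idle)
t=33: (idle)
t=34: (idle)
t=35: (idle)
t=36: (idle)

context switches = 11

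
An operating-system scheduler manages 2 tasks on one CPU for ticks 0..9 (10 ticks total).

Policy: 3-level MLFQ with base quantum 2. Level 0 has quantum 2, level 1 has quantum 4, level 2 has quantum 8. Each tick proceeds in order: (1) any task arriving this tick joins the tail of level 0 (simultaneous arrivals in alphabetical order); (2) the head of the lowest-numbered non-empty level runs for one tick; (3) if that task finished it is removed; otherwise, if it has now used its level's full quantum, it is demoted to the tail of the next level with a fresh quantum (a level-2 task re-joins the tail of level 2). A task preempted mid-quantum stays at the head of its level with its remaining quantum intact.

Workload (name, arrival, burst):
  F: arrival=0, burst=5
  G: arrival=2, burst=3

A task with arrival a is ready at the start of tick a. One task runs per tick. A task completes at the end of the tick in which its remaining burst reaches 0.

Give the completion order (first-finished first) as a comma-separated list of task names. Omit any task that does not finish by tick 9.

completion order = F, G

t=0: L0/L1/L2 = F/-/- → run F
t=1: L0/L1/L2 = F/-/- → run F
t=2: L0/L1/L2 = G/F/- → run G
t=3: L0/L1/L2 = G/F/- → run G
t=4: L0/L1/L2 = -/FG/- → run F
t=5: L0/L1/L2 = -/FG/- → run F
t=6: L0/L1/L2 = -/FG/- → run F
t=7: L0/L1/L2 = -/G/- → run G
t=8: (idle)
t=9: (idle)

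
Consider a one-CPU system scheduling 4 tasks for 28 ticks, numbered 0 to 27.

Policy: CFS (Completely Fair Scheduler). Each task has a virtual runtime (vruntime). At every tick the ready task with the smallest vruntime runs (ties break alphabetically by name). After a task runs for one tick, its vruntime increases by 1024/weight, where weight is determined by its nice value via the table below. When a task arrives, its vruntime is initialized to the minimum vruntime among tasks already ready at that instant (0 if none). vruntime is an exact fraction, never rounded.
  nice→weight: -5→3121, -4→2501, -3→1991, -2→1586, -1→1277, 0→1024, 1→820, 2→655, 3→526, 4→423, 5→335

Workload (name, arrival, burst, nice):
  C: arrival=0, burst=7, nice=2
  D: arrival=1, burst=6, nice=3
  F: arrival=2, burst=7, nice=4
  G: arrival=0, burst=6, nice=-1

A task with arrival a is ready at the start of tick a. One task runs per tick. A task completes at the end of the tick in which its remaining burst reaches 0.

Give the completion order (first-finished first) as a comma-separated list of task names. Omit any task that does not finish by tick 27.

t=0: vr[C=0 G=0] → run C
t=1: vr[C=1024/655 D=0 G=0] → run D
t=2: vr[C=1024/655 D=512/263 F=0 G=0] → run F
t=3: vr[C=1024/655 D=512/263 F=1024/423 G=0] → run G
t=4: vr[C=1024/655 D=512/263 F=1024/423 G=1024/1277] → run G
t=5: vr[C=1024/655 D=512/263 F=1024/423 G=2048/1277] → run C
t=6: vr[C=2048/655 D=512/263 F=1024/423 G=2048/1277] → run G
t=7: vr[C=2048/655 D=512/263 F=1024/423 G=3072/1277] → run D
t=8: vr[C=2048/655 D=1024/263 F=1024/423 G=3072/1277] → run G
t=9: vr[C=2048/655 D=1024/263 F=1024/423 G=4096/1277] → run F
t=10: vr[C=2048/655 D=1024/263 F=2048/423 G=4096/1277] → run C
t=11: vr[C=3072/655 D=1024/263 F=2048/423 G=4096/1277] → run G
t=12: vr[C=3072/655 D=1024/263 F=2048/423 G=5120/1277] → run D
t=13: vr[C=3072/655 D=1536/263 F=2048/423 G=5120/1277] → run G
t=14: vr[C=3072/655 D=1536/263 F=2048/423] → run C
t=15: vr[C=4096/655 D=1536/263 F=2048/423] → run F
t=16: vr[C=4096/655 D=1536/263 F=1024/141] → run D
t=17: vr[C=4096/655 D=2048/263 F=1024/141] → run C
t=18: vr[C=1024/131 D=2048/263 F=1024/141] → run F
t=19: vr[C=1024/131 D=2048/263 F=4096/423] → run D
t=20: vr[C=1024/131 D=2560/263 F=4096/423] → run C
t=21: vr[C=6144/655 D=2560/263 F=4096/423] → run C
t=22: vr[D=2560/263 F=4096/423] → run F
t=23: vr[D=2560/263 F=5120/423] → run D
t=24: vr[F=5120/423] → run F
t=25: vr[F=2048/141] → run F
t=26: (idle)
t=27: (idle)

completion order = G, C, D, F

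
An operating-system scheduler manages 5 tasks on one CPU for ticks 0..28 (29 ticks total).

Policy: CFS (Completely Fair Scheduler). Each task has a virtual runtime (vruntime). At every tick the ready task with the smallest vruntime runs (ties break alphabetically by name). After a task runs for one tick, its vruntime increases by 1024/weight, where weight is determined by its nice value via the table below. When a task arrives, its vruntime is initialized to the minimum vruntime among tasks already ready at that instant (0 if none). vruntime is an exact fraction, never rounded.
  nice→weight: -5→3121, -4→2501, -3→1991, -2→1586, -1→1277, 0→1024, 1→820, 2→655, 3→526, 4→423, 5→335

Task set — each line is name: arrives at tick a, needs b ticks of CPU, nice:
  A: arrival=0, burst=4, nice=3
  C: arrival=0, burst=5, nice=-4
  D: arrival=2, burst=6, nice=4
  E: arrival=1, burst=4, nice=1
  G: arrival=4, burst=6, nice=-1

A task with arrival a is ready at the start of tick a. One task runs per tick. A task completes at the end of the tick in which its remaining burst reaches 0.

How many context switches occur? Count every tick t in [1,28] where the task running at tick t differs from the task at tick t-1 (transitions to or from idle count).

context switches = 22

t=0: vr[A=0 C=0] → run A
t=1: vr[A=512/263 C=0 E=0] → run C
t=2: vr[A=512/263 C=1024/2501 D=0 E=0] → run D
t=3: vr[A=512/263 C=1024/2501 D=1024/423 E=0] → run E
t=4: vr[A=512/263 C=1024/2501 D=1024/423 E=256/205 G=1024/2501] → run C
t=5: vr[A=512/263 C=2048/2501 D=1024/423 E=256/205 G=1024/2501] → run G
t=6: vr[A=512/263 C=2048/2501 D=1024/423 E=256/205 G=3868672/3193777] → run C
t=7: vr[A=512/263 C=3072/2501 D=1024/423 E=256/205 G=3868672/3193777] → run G
t=8: vr[A=512/263 C=3072/2501 D=1024/423 E=256/205 G=6429696/3193777] → run C
t=9: vr[A=512/263 C=4096/2501 D=1024/423 E=256/205 G=6429696/3193777] → run E
t=10: vr[A=512/263 C=4096/2501 D=1024/423 E=512/205 G=6429696/3193777] → run C
t=11: vr[A=512/263 D=1024/423 E=512/205 G=6429696/3193777] → run A
t=12: vr[A=1024/263 D=1024/423 E=512/205 G=6429696/3193777] → run G
t=13: vr[A=1024/263 D=1024/423 E=512/205 G=8990720/3193777] → run D
t=14: vr[A=1024/263 D=2048/423 E=512/205 G=8990720/3193777] → run E
t=15: vr[A=1024/263 D=2048/423 E=768/205 G=8990720/3193777] → run G
t=16: vr[A=1024/263 D=2048/423 E=768/205 G=11551744/3193777] → run G
t=17: vr[A=1024/263 D=2048/423 E=768/205 G=14112768/3193777] → run E
t=18: vr[A=1024/263 D=2048/423 G=14112768/3193777] → run A
t=19: vr[A=1536/263 D=2048/423 G=14112768/3193777] → run G
t=20: vr[A=1536/263 D=2048/423] → run D
t=21: vr[A=1536/263 D=1024/141] → run A
t=22: vr[D=1024/141] → run D
t=23: vr[D=4096/423] → run D
t=24: vr[D=5120/423] → run D
t=25: (idle)
t=26: (idle)
t=27: (idle)
t=28: (idle)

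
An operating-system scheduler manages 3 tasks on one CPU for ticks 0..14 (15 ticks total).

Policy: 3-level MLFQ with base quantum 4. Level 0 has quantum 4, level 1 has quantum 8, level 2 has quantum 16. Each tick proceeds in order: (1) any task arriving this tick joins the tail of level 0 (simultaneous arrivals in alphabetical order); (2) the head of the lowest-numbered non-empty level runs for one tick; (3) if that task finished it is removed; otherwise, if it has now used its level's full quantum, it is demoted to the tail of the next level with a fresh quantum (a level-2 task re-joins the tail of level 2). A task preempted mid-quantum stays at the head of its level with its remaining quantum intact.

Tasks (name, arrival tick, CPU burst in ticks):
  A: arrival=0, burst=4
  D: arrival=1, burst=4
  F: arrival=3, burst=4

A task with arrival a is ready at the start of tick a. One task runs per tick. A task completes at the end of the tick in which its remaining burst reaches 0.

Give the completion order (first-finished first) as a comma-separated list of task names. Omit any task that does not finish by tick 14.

completion order = A, D, F

t=0: L0/L1/L2 = A/-/- → run A
t=1: L0/L1/L2 = AD/-/- → run A
t=2: L0/L1/L2 = AD/-/- → run A
t=3: L0/L1/L2 = ADF/-/- → run A
t=4: L0/L1/L2 = DF/-/- → run D
t=5: L0/L1/L2 = DF/-/- → run D
t=6: L0/L1/L2 = DF/-/- → run D
t=7: L0/L1/L2 = DF/-/- → run D
t=8: L0/L1/L2 = F/-/- → run F
t=9: L0/L1/L2 = F/-/- → run F
t=10: L0/L1/L2 = F/-/- → run F
t=11: L0/L1/L2 = F/-/- → run F
t=12: (idle)
t=13: (idle)
t=14: (idle)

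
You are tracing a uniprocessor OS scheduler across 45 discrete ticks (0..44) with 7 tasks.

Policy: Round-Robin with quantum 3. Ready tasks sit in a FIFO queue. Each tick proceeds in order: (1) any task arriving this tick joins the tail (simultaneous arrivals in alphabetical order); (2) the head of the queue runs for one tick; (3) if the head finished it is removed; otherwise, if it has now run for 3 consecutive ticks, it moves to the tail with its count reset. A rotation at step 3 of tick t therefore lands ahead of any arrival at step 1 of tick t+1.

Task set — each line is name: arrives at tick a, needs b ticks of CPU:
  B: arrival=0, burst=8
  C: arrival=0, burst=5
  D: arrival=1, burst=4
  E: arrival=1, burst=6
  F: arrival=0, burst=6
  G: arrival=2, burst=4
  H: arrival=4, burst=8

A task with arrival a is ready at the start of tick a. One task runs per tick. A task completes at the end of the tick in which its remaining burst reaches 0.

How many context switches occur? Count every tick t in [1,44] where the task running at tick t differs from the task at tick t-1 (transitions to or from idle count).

t=0: queue=[B,C,F] q_used=0 → run B
t=1: queue=[B,C,F,D,E] q_used=1 → run B
t=2: queue=[B,C,F,D,E,G] q_used=2 → run B
t=3: queue=[C,F,D,E,G,B] q_used=0 → run C
t=4: queue=[C,F,D,E,G,B,H] q_used=1 → run C
t=5: queue=[C,F,D,E,G,B,H] q_used=2 → run C
t=6: queue=[F,D,E,G,B,H,C] q_used=0 → run F
t=7: queue=[F,D,E,G,B,H,C] q_used=1 → run F
t=8: queue=[F,D,E,G,B,H,C] q_used=2 → run F
t=9: queue=[D,E,G,B,H,C,F] q_used=0 → run D
t=10: queue=[D,E,G,B,H,C,F] q_used=1 → run D
t=11: queue=[D,E,G,B,H,C,F] q_used=2 → run D
t=12: queue=[E,G,B,H,C,F,D] q_used=0 → run E
t=13: queue=[E,G,B,H,C,F,D] q_used=1 → run E
t=14: queue=[E,G,B,H,C,F,D] q_used=2 → run E
t=15: queue=[G,B,H,C,F,D,E] q_used=0 → run G
t=16: queue=[G,B,H,C,F,D,E] q_used=1 → run G
t=17: queue=[G,B,H,C,F,D,E] q_used=2 → run G
t=18: queue=[B,H,C,F,D,E,G] q_used=0 → run B
t=19: queue=[B,H,C,F,D,E,G] q_used=1 → run B
t=20: queue=[B,H,C,F,D,E,G] q_used=2 → run B
t=21: queue=[H,C,F,D,E,G,B] q_used=0 → run H
t=22: queue=[H,C,F,D,E,G,B] q_used=1 → run H
t=23: queue=[H,C,F,D,E,G,B] q_used=2 → run H
t=24: queue=[C,F,D,E,G,B,H] q_used=0 → run C
t=25: queue=[C,F,D,E,G,B,H] q_used=1 → run C
t=26: queue=[F,D,E,G,B,H] q_used=0 → run F
t=27: queue=[F,D,E,G,B,H] q_used=1 → run F
t=28: queue=[F,D,E,G,B,H] q_used=2 → run F
t=29: queue=[D,E,G,B,H] q_used=0 → run D
t=30: queue=[E,G,B,H] q_used=0 → run E
t=31: queue=[E,G,B,H] q_used=1 → run E
t=32: queue=[E,G,B,H] q_used=2 → run E
t=33: queue=[G,B,H] q_used=0 → run G
t=34: queue=[B,H] q_used=0 → run B
t=35: queue=[B,H] q_used=1 → run B
t=36: queue=[H] q_used=0 → run H
t=37: queue=[H] q_used=1 → run H
t=38: queue=[H] q_used=2 → run H
t=39: queue=[H] q_used=0 → run H
t=40: queue=[H] q_used=1 → run H
t=41: (idle)
t=42: (idle)
t=43: (idle)
t=44: (idle)

context switches = 15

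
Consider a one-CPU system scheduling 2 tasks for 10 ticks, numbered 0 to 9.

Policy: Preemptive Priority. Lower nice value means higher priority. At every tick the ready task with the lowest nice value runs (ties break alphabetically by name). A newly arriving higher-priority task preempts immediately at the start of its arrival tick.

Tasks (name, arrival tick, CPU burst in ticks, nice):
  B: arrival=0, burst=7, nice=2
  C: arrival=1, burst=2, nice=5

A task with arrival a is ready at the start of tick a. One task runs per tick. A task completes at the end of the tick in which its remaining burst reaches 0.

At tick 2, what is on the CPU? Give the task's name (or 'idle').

running at tick 2 = B

t=0: ready={B} → run B
t=1: ready={B,C} → run B
t=2: ready={B,C} → run B
t=3: ready={B,C} → run B
t=4: ready={B,C} → run B
t=5: ready={B,C} → run B
t=6: ready={B,C} → run B
t=7: ready={C} → run C
t=8: ready={C} → run C
t=9: (idle)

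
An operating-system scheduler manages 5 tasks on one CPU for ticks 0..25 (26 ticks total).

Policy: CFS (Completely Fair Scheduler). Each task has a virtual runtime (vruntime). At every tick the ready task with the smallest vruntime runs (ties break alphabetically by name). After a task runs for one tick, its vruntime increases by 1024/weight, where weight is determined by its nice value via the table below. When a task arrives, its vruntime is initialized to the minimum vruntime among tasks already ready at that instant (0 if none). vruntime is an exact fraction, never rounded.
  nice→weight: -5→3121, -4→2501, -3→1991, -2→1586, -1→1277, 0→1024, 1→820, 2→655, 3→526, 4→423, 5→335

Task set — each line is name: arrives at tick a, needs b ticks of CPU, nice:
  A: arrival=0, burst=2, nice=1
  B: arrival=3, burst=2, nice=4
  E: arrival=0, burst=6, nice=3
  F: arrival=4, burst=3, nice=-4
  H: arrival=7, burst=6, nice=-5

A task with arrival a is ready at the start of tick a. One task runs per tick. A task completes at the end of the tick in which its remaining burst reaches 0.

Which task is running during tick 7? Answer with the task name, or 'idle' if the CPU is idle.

t=0: vr[A=0 E=0] → run A
t=1: vr[A=256/205 E=0] → run E
t=2: vr[A=256/205 E=512/263] → run A
t=3: vr[B=512/263 E=512/263] → run B
t=4: vr[B=485888/111249 E=512/263 F=512/263] → run E
t=5: vr[B=485888/111249 E=1024/263 F=512/263] → run F
t=6: vr[B=485888/111249 E=1024/263 F=1549824/657763] → run F
t=7: vr[B=485888/111249 E=1024/263 F=1819136/657763 H=1819136/657763] → run F
t=8: vr[B=485888/111249 E=1024/263 H=1819136/657763] → run H
t=9: vr[B=485888/111249 E=1024/263 H=6351072768/2052878323] → run H
t=10: vr[B=485888/111249 E=1024/263 H=7024622080/2052878323] → run H
t=11: vr[B=485888/111249 E=1024/263 H=7698171392/2052878323] → run H
t=12: vr[B=485888/111249 E=1024/263 H=8371720704/2052878323] → run E
t=13: vr[B=485888/111249 E=1536/263 H=8371720704/2052878323] → run H
t=14: vr[B=485888/111249 E=1536/263 H=9045270016/2052878323] → run B
t=15: vr[E=1536/263 H=9045270016/2052878323] → run H
t=16: vr[E=1536/263] → run E
t=17: vr[E=2048/263] → run E
t=18: vr[E=2560/263] → run E
t=19: (idle)
t=20: (idle)
t=21: (idle)
t=22: (idle)
t=23: (idle)
t=24: (idle)
t=25: (idle)

running at tick 7 = F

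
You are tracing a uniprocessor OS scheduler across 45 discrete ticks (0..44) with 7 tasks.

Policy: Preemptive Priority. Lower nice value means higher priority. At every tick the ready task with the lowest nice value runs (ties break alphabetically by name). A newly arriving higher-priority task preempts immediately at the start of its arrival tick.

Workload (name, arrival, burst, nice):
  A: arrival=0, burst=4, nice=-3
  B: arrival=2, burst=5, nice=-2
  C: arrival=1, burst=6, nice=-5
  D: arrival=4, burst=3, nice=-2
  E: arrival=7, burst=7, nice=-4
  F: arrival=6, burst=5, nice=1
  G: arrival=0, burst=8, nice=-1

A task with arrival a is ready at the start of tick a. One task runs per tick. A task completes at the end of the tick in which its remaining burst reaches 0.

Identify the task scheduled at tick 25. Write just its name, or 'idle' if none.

running at tick 25 = G

t=0: ready={A,G} → run A
t=1: ready={A,C,G} → run C
t=2: ready={A,B,C,G} → run C
t=3: ready={A,B,C,G} → run C
t=4: ready={A,B,C,D,G} → run C
t=5: ready={A,B,C,D,G} → run C
t=6: ready={A,B,C,D,F,G} → run C
t=7: ready={A,B,D,E,F,G} → run E
t=8: ready={A,B,D,E,F,G} → run E
t=9: ready={A,B,D,E,F,G} → run E
t=10: ready={A,B,D,E,F,G} → run E
t=11: ready={A,B,D,E,F,G} → run E
t=12: ready={A,B,D,E,F,G} → run E
t=13: ready={A,B,D,E,F,G} → run E
t=14: ready={A,B,D,F,G} → run A
t=15: ready={A,B,D,F,G} → run A
t=16: ready={A,B,D,F,G} → run A
t=17: ready={B,D,F,G} → run B
t=18: ready={B,D,F,G} → run B
t=19: ready={B,D,F,G} → run B
t=20: ready={B,D,F,G} → run B
t=21: ready={B,D,F,G} → run B
t=22: ready={D,F,G} → run D
t=23: ready={D,F,G} → run D
t=24: ready={D,F,G} → run D
t=25: ready={F,G} → run G
t=26: ready={F,G} → run G
t=27: ready={F,G} → run G
t=28: ready={F,G} → run G
t=29: ready={F,G} → run G
t=30: ready={F,G} → run G
t=31: ready={F,G} → run G
t=32: ready={F,G} → run G
t=33: ready={F} → run F
t=34: ready={F} → run F
t=35: ready={F} → run F
t=36: ready={F} → run F
t=37: ready={F} → run F
t=38: (idle)
t=39: (idle)
t=40: (idle)
t=41: (idle)
t=42: (idle)
t=43: (idle)
t=44: (idle)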